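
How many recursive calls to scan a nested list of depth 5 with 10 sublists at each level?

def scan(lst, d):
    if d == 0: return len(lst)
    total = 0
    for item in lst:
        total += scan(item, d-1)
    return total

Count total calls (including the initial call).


At depth 0 (root): 1 call
At depth 1: each of 1 parents calls scan on 10 children = 10 calls
At depth 2: each of 10 parents calls scan on 10 children = 100 calls
At depth 3: each of 100 parents calls scan on 10 children = 1000 calls
At depth 4: each of 1000 parents calls scan on 10 children = 10000 calls
At depth 5: each of 10000 parents calls scan on 10 children = 100000 calls
Total: 1 + 10 + 100 + 1000 + 10000 + 100000 = 111111

111111


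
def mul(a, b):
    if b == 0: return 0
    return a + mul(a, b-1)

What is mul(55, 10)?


mul(55, 10) = 55 + mul(55, 9)
mul(55, 9) = 55 + mul(55, 8)
mul(55, 8) = 55 + mul(55, 7)
mul(55, 7) = 55 + mul(55, 6)
mul(55, 6) = 55 + mul(55, 5)
mul(55, 5) = 55 + mul(55, 4)
mul(55, 4) = 55 + mul(55, 3)
mul(55, 3) = 55 + mul(55, 2)
mul(55, 2) = 55 + mul(55, 1)
mul(55, 1) = 55 + mul(55, 0)
mul(55, 0) = 0  (base case)
Total: 55 + 55 + 55 + 55 + 55 + 55 + 55 + 55 + 55 + 55 + 0 = 550

550


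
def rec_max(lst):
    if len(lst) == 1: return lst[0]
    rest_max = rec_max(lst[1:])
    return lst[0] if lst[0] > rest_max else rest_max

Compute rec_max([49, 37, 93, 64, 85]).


rec_max([49, 37, 93, 64, 85]): compare 49 with rec_max([37, 93, 64, 85])
rec_max([37, 93, 64, 85]): compare 37 with rec_max([93, 64, 85])
rec_max([93, 64, 85]): compare 93 with rec_max([64, 85])
rec_max([64, 85]): compare 64 with rec_max([85])
rec_max([85]) = 85  (base case)
Compare 64 with 85 -> 85
Compare 93 with 85 -> 93
Compare 37 with 93 -> 93
Compare 49 with 93 -> 93

93


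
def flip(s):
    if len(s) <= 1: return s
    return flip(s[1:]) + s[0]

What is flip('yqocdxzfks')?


flip('yqocdxzfks') = flip('qocdxzfks') + 'y'
flip('qocdxzfks') = flip('ocdxzfks') + 'q'
flip('ocdxzfks') = flip('cdxzfks') + 'o'
flip('cdxzfks') = flip('dxzfks') + 'c'
flip('dxzfks') = flip('xzfks') + 'd'
flip('xzfks') = flip('zfks') + 'x'
flip('zfks') = flip('fks') + 'z'
flip('fks') = flip('ks') + 'f'
flip('ks') = flip('s') + 'k'
flip('s') = 's'  (base case)
Concatenating: 's' + 'k' + 'f' + 'z' + 'x' + 'd' + 'c' + 'o' + 'q' + 'y' = 'skfzxdcoqy'

skfzxdcoqy


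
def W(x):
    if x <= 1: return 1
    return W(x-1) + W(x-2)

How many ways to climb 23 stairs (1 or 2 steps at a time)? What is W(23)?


Building up from base cases:
W(0) = 1
W(1) = 1
W(2) = W(1) + W(0) = 1 + 1 = 2
W(3) = W(2) + W(1) = 2 + 1 = 3
W(4) = W(3) + W(2) = 3 + 2 = 5
W(5) = W(4) + W(3) = 5 + 3 = 8
W(6) = W(5) + W(4) = 8 + 5 = 13
W(7) = W(6) + W(5) = 13 + 8 = 21
W(8) = W(7) + W(6) = 21 + 13 = 34
W(9) = W(8) + W(7) = 34 + 21 = 55
W(10) = W(9) + W(8) = 55 + 34 = 89
W(11) = W(10) + W(9) = 89 + 55 = 144
W(12) = W(11) + W(10) = 144 + 89 = 233
W(13) = W(12) + W(11) = 233 + 144 = 377
W(14) = W(13) + W(12) = 377 + 233 = 610
W(15) = W(14) + W(13) = 610 + 377 = 987
W(16) = W(15) + W(14) = 987 + 610 = 1597
W(17) = W(16) + W(15) = 1597 + 987 = 2584
W(18) = W(17) + W(16) = 2584 + 1597 = 4181
W(19) = W(18) + W(17) = 4181 + 2584 = 6765
W(20) = W(19) + W(18) = 6765 + 4181 = 10946
W(21) = W(20) + W(19) = 10946 + 6765 = 17711
W(22) = W(21) + W(20) = 17711 + 10946 = 28657
W(23) = W(22) + W(21) = 28657 + 17711 = 46368

46368


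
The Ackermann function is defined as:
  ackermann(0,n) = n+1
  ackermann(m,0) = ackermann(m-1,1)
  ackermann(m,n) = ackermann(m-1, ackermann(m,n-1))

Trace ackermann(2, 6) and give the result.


ackermann(2, 6) = ackermann(1, ackermann(2, 5))
  ackermann(2, 5) = ackermann(1, ackermann(2, 4))
    ackermann(2, 4) = ackermann(1, ackermann(2, 3))
      ackermann(2, 3) = ackermann(1, ackermann(2, 2))
        ackermann(2, 2) = ackermann(1, ackermann(2, 1))
          ackermann(2, 1) = ackermann(1, ackermann(2, 0))
          ackermann(2, 0) = ackermann(1, 1)
          ackermann(1, 1) = ackermann(0, ackermann(1, 0))
          ackermann(1, 0) = ackermann(0, 1)
          ackermann(0, 1) = 2
            = ackermann(0, 2)
          ackermann(0, 2) = 3
            = ackermann(1, 3)
          ackermann(1, 3) = ackermann(0, ackermann(1, 2))
          ackermann(1, 2) = ackermann(0, ackermann(1, 1))
          ackermann(1, 1) = ackermann(0, ackermann(1, 0))
          ackermann(1, 0) = ackermann(0, 1)
          ackermann(0, 1) = 2
            = ackermann(0, 2)
          ackermann(0, 2) = 3
            = ackermann(0, 3)
          ackermann(0, 3) = 4
            = ackermann(0, 4)
          ackermann(0, 4) = 5
          = ackermann(1, 5)
... (trace truncated)
Result: ackermann(2, 6) = 15

15


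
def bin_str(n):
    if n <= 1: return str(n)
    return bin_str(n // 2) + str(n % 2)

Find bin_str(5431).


bin_str(5431) = bin_str(2715) + '1'
bin_str(2715) = bin_str(1357) + '1'
bin_str(1357) = bin_str(678) + '1'
bin_str(678) = bin_str(339) + '0'
bin_str(339) = bin_str(169) + '1'
bin_str(169) = bin_str(84) + '1'
bin_str(84) = bin_str(42) + '0'
bin_str(42) = bin_str(21) + '0'
bin_str(21) = bin_str(10) + '1'
bin_str(10) = bin_str(5) + '0'
bin_str(5) = bin_str(2) + '1'
bin_str(2) = bin_str(1) + '0'
bin_str(1) = '1'  (base case)
Concatenating: '1' + '0' + '1' + '0' + '1' + '0' + '0' + '1' + '1' + '0' + '1' + '1' + '1' = '1010100110111'

1010100110111


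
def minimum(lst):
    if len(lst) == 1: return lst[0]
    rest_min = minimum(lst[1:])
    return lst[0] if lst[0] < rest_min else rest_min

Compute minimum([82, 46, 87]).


minimum([82, 46, 87]): compare 82 with minimum([46, 87])
minimum([46, 87]): compare 46 with minimum([87])
minimum([87]) = 87  (base case)
Compare 46 with 87 -> 46
Compare 82 with 46 -> 46

46


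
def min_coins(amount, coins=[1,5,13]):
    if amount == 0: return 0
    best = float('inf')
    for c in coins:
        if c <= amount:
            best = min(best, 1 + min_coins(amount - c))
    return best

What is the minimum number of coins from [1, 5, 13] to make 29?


Building up with DP:
min_coins(0) = 0
min_coins(1) = min(1+min_coins(0)=1+0=1) = 1
min_coins(2) = min(1+min_coins(1)=1+1=2) = 2
min_coins(3) = min(1+min_coins(2)=1+2=3) = 3
min_coins(4) = min(1+min_coins(3)=1+3=4) = 4
min_coins(5) = min(1+min_coins(4)=1+4=5, 1+min_coins(0)=1+0=1) = 1
min_coins(6) = min(1+min_coins(5)=1+1=2, 1+min_coins(1)=1+1=2) = 2
min_coins(7) = min(1+min_coins(6)=1+2=3, 1+min_coins(2)=1+2=3) = 3
min_coins(8) = min(1+min_coins(7)=1+3=4, 1+min_coins(3)=1+3=4) = 4
min_coins(9) = min(1+min_coins(8)=1+4=5, 1+min_coins(4)=1+4=5) = 5
min_coins(10) = min(1+min_coins(9)=1+5=6, 1+min_coins(5)=1+1=2) = 2
min_coins(11) = min(1+min_coins(10)=1+2=3, 1+min_coins(6)=1+2=3) = 3
min_coins(12) = min(1+min_coins(11)=1+3=4, 1+min_coins(7)=1+3=4) = 4
min_coins(13) = min(1+min_coins(12)=1+4=5, 1+min_coins(8)=1+4=5, 1+min_coins(0)=1+0=1) = 1
min_coins(14) = min(1+min_coins(13)=1+1=2, 1+min_coins(9)=1+5=6, 1+min_coins(1)=1+1=2) = 2
min_coins(15) = min(1+min_coins(14)=1+2=3, 1+min_coins(10)=1+2=3, 1+min_coins(2)=1+2=3) = 3
min_coins(16) = min(1+min_coins(15)=1+3=4, 1+min_coins(11)=1+3=4, 1+min_coins(3)=1+3=4) = 4
min_coins(17) = min(1+min_coins(16)=1+4=5, 1+min_coins(12)=1+4=5, 1+min_coins(4)=1+4=5) = 5
min_coins(18) = min(1+min_coins(17)=1+5=6, 1+min_coins(13)=1+1=2, 1+min_coins(5)=1+1=2) = 2
min_coins(19) = min(1+min_coins(18)=1+2=3, 1+min_coins(14)=1+2=3, 1+min_coins(6)=1+2=3) = 3
min_coins(20) = min(1+min_coins(19)=1+3=4, 1+min_coins(15)=1+3=4, 1+min_coins(7)=1+3=4) = 4
min_coins(21) = min(1+min_coins(20)=1+4=5, 1+min_coins(16)=1+4=5, 1+min_coins(8)=1+4=5) = 5
min_coins(22) = min(1+min_coins(21)=1+5=6, 1+min_coins(17)=1+5=6, 1+min_coins(9)=1+5=6) = 6
min_coins(23) = min(1+min_coins(22)=1+6=7, 1+min_coins(18)=1+2=3, 1+min_coins(10)=1+2=3) = 3
min_coins(24) = min(1+min_coins(23)=1+3=4, 1+min_coins(19)=1+3=4, 1+min_coins(11)=1+3=4) = 4
min_coins(25) = min(1+min_coins(24)=1+4=5, 1+min_coins(20)=1+4=5, 1+min_coins(12)=1+4=5) = 5
min_coins(26) = min(1+min_coins(25)=1+5=6, 1+min_coins(21)=1+5=6, 1+min_coins(13)=1+1=2) = 2
min_coins(27) = min(1+min_coins(26)=1+2=3, 1+min_coins(22)=1+6=7, 1+min_coins(14)=1+2=3) = 3
min_coins(28) = min(1+min_coins(27)=1+3=4, 1+min_coins(23)=1+3=4, 1+min_coins(15)=1+3=4) = 4
min_coins(29) = min(1+min_coins(28)=1+4=5, 1+min_coins(24)=1+4=5, 1+min_coins(16)=1+4=5) = 5

5


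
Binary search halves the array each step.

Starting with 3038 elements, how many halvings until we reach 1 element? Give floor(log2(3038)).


3038 / 2 = 1519
1519 / 2 = 759
759 / 2 = 379
379 / 2 = 189
189 / 2 = 94
94 / 2 = 47
47 / 2 = 23
23 / 2 = 11
11 / 2 = 5
5 / 2 = 2
2 / 2 = 1
Reached 1 after 11 halvings

11


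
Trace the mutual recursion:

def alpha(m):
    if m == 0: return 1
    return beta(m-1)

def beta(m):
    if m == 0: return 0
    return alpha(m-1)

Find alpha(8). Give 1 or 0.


alpha(8) = beta(7)
beta(7) = alpha(6)
alpha(6) = beta(5)
beta(5) = alpha(4)
alpha(4) = beta(3)
beta(3) = alpha(2)
alpha(2) = beta(1)
beta(1) = alpha(0)
alpha(0) = 1  (base case)
Result: 1

1


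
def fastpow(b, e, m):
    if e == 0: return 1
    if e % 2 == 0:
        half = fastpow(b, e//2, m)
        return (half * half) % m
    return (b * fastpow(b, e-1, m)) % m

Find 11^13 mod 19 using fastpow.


fastpow(11, 13, 19): e is odd, compute fastpow(11, 12, 19)
  fastpow(11, 12, 19): e is even, compute fastpow(11, 6, 19)
    fastpow(11, 6, 19): e is even, compute fastpow(11, 3, 19)
      fastpow(11, 3, 19): e is odd, compute fastpow(11, 2, 19)
        fastpow(11, 2, 19): e is even, compute fastpow(11, 1, 19)
          fastpow(11, 1, 19): e is odd, compute fastpow(11, 0, 19)
          fastpow(11, 0, 19) = 1
          (11 * 1) % 19 = 11
        half=11, (11*11) % 19 = 7
      (11 * 7) % 19 = 1
    half=1, (1*1) % 19 = 1
  half=1, (1*1) % 19 = 1
(11 * 1) % 19 = 11

11


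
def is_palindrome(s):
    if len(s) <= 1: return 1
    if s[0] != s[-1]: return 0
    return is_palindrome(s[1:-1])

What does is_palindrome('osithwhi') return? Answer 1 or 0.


is_palindrome('osithwhi'): s[0]='o' != s[-1]='i' -> return 0
Result: 0 (not a palindrome)

0


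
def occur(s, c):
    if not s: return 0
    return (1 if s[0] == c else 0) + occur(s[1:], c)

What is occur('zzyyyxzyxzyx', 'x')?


s[0]='z' != 'x' -> 0
s[0]='z' != 'x' -> 0
s[0]='y' != 'x' -> 0
s[0]='y' != 'x' -> 0
s[0]='y' != 'x' -> 0
s[0]='x' == 'x' -> 1
s[0]='z' != 'x' -> 0
s[0]='y' != 'x' -> 0
s[0]='x' == 'x' -> 1
s[0]='z' != 'x' -> 0
s[0]='y' != 'x' -> 0
s[0]='x' == 'x' -> 1
Sum: 0 + 0 + 0 + 0 + 0 + 1 + 0 + 0 + 1 + 0 + 0 + 1 = 3

3


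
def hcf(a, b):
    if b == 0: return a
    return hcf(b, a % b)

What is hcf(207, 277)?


hcf(207, 277) = hcf(277, 207)
hcf(277, 207) = hcf(207, 70)
hcf(207, 70) = hcf(70, 67)
hcf(70, 67) = hcf(67, 3)
hcf(67, 3) = hcf(3, 1)
hcf(3, 1) = hcf(1, 0)
hcf(1, 0) = 1  (base case)

1


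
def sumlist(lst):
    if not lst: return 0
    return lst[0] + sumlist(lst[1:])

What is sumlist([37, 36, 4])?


sumlist([37, 36, 4]) = 37 + sumlist([36, 4])
sumlist([36, 4]) = 36 + sumlist([4])
sumlist([4]) = 4 + sumlist([])
sumlist([]) = 0  (base case)
Total: 37 + 36 + 4 + 0 = 77

77


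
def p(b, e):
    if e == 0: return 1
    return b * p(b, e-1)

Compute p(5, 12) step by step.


p(5, 12)
= 5 * p(5, 11)
= 5 * 5 * p(5, 10)
= 5 * 5 * 5 * p(5, 9)
= 5 * 5 * 5 * 5 * p(5, 8)
= 5 * 5 * 5 * 5 * 5 * p(5, 7)
= 5 * 5 * 5 * 5 * 5 * 5 * p(5, 6)
= 5 * 5 * 5 * 5 * 5 * 5 * 5 * p(5, 5)
= 5 * 5 * 5 * 5 * 5 * 5 * 5 * 5 * p(5, 4)
= 5 * 5 * 5 * 5 * 5 * 5 * 5 * 5 * 5 * p(5, 3)
= 5 * 5 * 5 * 5 * 5 * 5 * 5 * 5 * 5 * 5 * p(5, 2)
= 5 * 5 * 5 * 5 * 5 * 5 * 5 * 5 * 5 * 5 * 5 * p(5, 1)
= 5 * 5 * 5 * 5 * 5 * 5 * 5 * 5 * 5 * 5 * 5 * 5 * p(5, 0)
= 5 * 5 * 5 * 5 * 5 * 5 * 5 * 5 * 5 * 5 * 5 * 5 * 1
= 244140625

244140625


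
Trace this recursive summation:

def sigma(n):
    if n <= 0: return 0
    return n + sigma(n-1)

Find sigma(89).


sigma(89)
= 89 + 88 + 87 + 86 + 85 + 84 + 83 + 82 + 81 + 80 + 79 + 78 + 77 + 76 + 75 + 74 + 73 + 72 + 71 + 70 + 69 + 68 + 67 + 66 + 65 + 64 + 63 + 62 + 61 + 60 + 59 + 58 + 57 + 56 + 55 + 54 + 53 + 52 + 51 + 50 + 49 + 48 + 47 + 46 + 45 + 44 + 43 + 42 + 41 + 40 + 39 + 38 + 37 + 36 + 35 + 34 + 33 + 32 + 31 + 30 + 29 + 28 + 27 + 26 + 25 + 24 + 23 + 22 + 21 + 20 + 19 + 18 + 17 + 16 + 15 + 14 + 13 + 12 + 11 + 10 + 9 + 8 + 7 + 6 + 5 + 4 + 3 + 2 + 1 + sigma(0)
= 89 + 88 + 87 + 86 + 85 + 84 + 83 + 82 + 81 + 80 + 79 + 78 + 77 + 76 + 75 + 74 + 73 + 72 + 71 + 70 + 69 + 68 + 67 + 66 + 65 + 64 + 63 + 62 + 61 + 60 + 59 + 58 + 57 + 56 + 55 + 54 + 53 + 52 + 51 + 50 + 49 + 48 + 47 + 46 + 45 + 44 + 43 + 42 + 41 + 40 + 39 + 38 + 37 + 36 + 35 + 34 + 33 + 32 + 31 + 30 + 29 + 28 + 27 + 26 + 25 + 24 + 23 + 22 + 21 + 20 + 19 + 18 + 17 + 16 + 15 + 14 + 13 + 12 + 11 + 10 + 9 + 8 + 7 + 6 + 5 + 4 + 3 + 2 + 1 + 0
= 4005

4005


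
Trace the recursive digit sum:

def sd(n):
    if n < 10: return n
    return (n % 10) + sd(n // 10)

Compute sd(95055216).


sd(95055216) = 6 + sd(9505521)
sd(9505521) = 1 + sd(950552)
sd(950552) = 2 + sd(95055)
sd(95055) = 5 + sd(9505)
sd(9505) = 5 + sd(950)
sd(950) = 0 + sd(95)
sd(95) = 5 + sd(9)
sd(9) = 9  (base case)
Total: 6 + 1 + 2 + 5 + 5 + 0 + 5 + 9 = 33

33


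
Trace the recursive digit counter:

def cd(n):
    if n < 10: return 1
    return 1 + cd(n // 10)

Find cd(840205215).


cd(840205215) = 1 + cd(84020521)
cd(84020521) = 1 + cd(8402052)
cd(8402052) = 1 + cd(840205)
cd(840205) = 1 + cd(84020)
cd(84020) = 1 + cd(8402)
cd(8402) = 1 + cd(840)
cd(840) = 1 + cd(84)
cd(84) = 1 + cd(8)
cd(8) = 1  (base case: 8 < 10)
Unwinding: 1 + 1 + 1 + 1 + 1 + 1 + 1 + 1 + 1 = 9

9


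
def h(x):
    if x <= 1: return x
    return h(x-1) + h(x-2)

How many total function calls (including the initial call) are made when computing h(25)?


Let C(n) = total calls for h(n)
C(0) = 1, C(1) = 1
C(2) = 1 + C(1) + C(0) = 1 + 1 + 1 = 3
C(3) = 1 + C(2) + C(1) = 1 + 3 + 1 = 5
C(4) = 1 + C(3) + C(2) = 1 + 5 + 3 = 9
C(5) = 1 + C(4) + C(3) = 1 + 9 + 5 = 15
C(6) = 1 + C(5) + C(4) = 1 + 15 + 9 = 25
C(7) = 1 + C(6) + C(5) = 1 + 25 + 15 = 41
C(8) = 1 + C(7) + C(6) = 1 + 41 + 25 = 67
C(9) = 1 + C(8) + C(7) = 1 + 67 + 41 = 109
C(10) = 1 + C(9) + C(8) = 1 + 109 + 67 = 177
C(11) = 1 + C(10) + C(9) = 1 + 177 + 109 = 287
C(12) = 1 + C(11) + C(10) = 1 + 287 + 177 = 465
C(13) = 1 + C(12) + C(11) = 1 + 465 + 287 = 753
C(14) = 1 + C(13) + C(12) = 1 + 753 + 465 = 1219
C(15) = 1 + C(14) + C(13) = 1 + 1219 + 753 = 1973
C(16) = 1 + C(15) + C(14) = 1 + 1973 + 1219 = 3193
C(17) = 1 + C(16) + C(15) = 1 + 3193 + 1973 = 5167
C(18) = 1 + C(17) + C(16) = 1 + 5167 + 3193 = 8361
C(19) = 1 + C(18) + C(17) = 1 + 8361 + 5167 = 13529
C(20) = 1 + C(19) + C(18) = 1 + 13529 + 8361 = 21891
C(21) = 1 + C(20) + C(19) = 1 + 21891 + 13529 = 35421
C(22) = 1 + C(21) + C(20) = 1 + 35421 + 21891 = 57313
C(23) = 1 + C(22) + C(21) = 1 + 57313 + 35421 = 92735
C(24) = 1 + C(23) + C(22) = 1 + 92735 + 57313 = 150049
C(25) = 1 + C(24) + C(23) = 1 + 150049 + 92735 = 242785

242785


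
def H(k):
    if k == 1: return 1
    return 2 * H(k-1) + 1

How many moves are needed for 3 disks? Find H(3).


H(3) = 2 * H(2) + 1
H(2) = 2 * H(1) + 1
H(1) = 1  (base case)
H(2) = 2 * 1 + 1 = 3
H(3) = 2 * 3 + 1 = 7

7


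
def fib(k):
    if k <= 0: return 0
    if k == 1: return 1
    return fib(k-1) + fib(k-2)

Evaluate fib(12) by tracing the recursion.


Computing fib(12) bottom-up:
fib(0) = 0
fib(1) = 1
fib(2) = fib(1) + fib(0) = 1 + 0 = 1
fib(3) = fib(2) + fib(1) = 1 + 1 = 2
fib(4) = fib(3) + fib(2) = 2 + 1 = 3
fib(5) = fib(4) + fib(3) = 3 + 2 = 5
fib(6) = fib(5) + fib(4) = 5 + 3 = 8
fib(7) = fib(6) + fib(5) = 8 + 5 = 13
fib(8) = fib(7) + fib(6) = 13 + 8 = 21
fib(9) = fib(8) + fib(7) = 21 + 13 = 34
fib(10) = fib(9) + fib(8) = 34 + 21 = 55
fib(11) = fib(10) + fib(9) = 55 + 34 = 89
fib(12) = fib(11) + fib(10) = 89 + 55 = 144

144


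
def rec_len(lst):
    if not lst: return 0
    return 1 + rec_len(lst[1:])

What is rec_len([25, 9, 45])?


rec_len([25, 9, 45]) = 1 + rec_len([9, 45])
rec_len([9, 45]) = 1 + rec_len([45])
rec_len([45]) = 1 + rec_len([])
rec_len([]) = 0  (base case)
Unwinding: 1 + 1 + 1 + 0 = 3

3


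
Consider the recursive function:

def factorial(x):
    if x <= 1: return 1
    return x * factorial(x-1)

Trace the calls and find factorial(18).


factorial(18)
= 18 * factorial(17)
= 18 * 17 * factorial(16)
= 18 * 17 * 16 * factorial(15)
= 18 * 17 * 16 * 15 * factorial(14)
= 18 * 17 * 16 * 15 * 14 * factorial(13)
= 18 * 17 * 16 * 15 * 14 * 13 * factorial(12)
= 18 * 17 * 16 * 15 * 14 * 13 * 12 * factorial(11)
= 18 * 17 * 16 * 15 * 14 * 13 * 12 * 11 * factorial(10)
= 18 * 17 * 16 * 15 * 14 * 13 * 12 * 11 * 10 * factorial(9)
= 18 * 17 * 16 * 15 * 14 * 13 * 12 * 11 * 10 * 9 * factorial(8)
= 18 * 17 * 16 * 15 * 14 * 13 * 12 * 11 * 10 * 9 * 8 * factorial(7)
= 18 * 17 * 16 * 15 * 14 * 13 * 12 * 11 * 10 * 9 * 8 * 7 * factorial(6)
= 18 * 17 * 16 * 15 * 14 * 13 * 12 * 11 * 10 * 9 * 8 * 7 * 6 * factorial(5)
= 18 * 17 * 16 * 15 * 14 * 13 * 12 * 11 * 10 * 9 * 8 * 7 * 6 * 5 * factorial(4)
= 18 * 17 * 16 * 15 * 14 * 13 * 12 * 11 * 10 * 9 * 8 * 7 * 6 * 5 * 4 * factorial(3)
= 18 * 17 * 16 * 15 * 14 * 13 * 12 * 11 * 10 * 9 * 8 * 7 * 6 * 5 * 4 * 3 * factorial(2)
= 18 * 17 * 16 * 15 * 14 * 13 * 12 * 11 * 10 * 9 * 8 * 7 * 6 * 5 * 4 * 3 * 2 * factorial(1)
= 18 * 17 * 16 * 15 * 14 * 13 * 12 * 11 * 10 * 9 * 8 * 7 * 6 * 5 * 4 * 3 * 2 * 1
= 6402373705728000

6402373705728000


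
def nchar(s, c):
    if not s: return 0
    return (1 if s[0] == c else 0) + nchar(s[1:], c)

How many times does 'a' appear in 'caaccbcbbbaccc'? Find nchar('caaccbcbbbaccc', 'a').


s[0]='c' != 'a' -> 0
s[0]='a' == 'a' -> 1
s[0]='a' == 'a' -> 1
s[0]='c' != 'a' -> 0
s[0]='c' != 'a' -> 0
s[0]='b' != 'a' -> 0
s[0]='c' != 'a' -> 0
s[0]='b' != 'a' -> 0
s[0]='b' != 'a' -> 0
s[0]='b' != 'a' -> 0
s[0]='a' == 'a' -> 1
s[0]='c' != 'a' -> 0
s[0]='c' != 'a' -> 0
s[0]='c' != 'a' -> 0
Sum: 0 + 1 + 1 + 0 + 0 + 0 + 0 + 0 + 0 + 0 + 1 + 0 + 0 + 0 = 3

3


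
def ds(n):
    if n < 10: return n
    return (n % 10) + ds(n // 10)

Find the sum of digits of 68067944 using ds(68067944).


ds(68067944) = 4 + ds(6806794)
ds(6806794) = 4 + ds(680679)
ds(680679) = 9 + ds(68067)
ds(68067) = 7 + ds(6806)
ds(6806) = 6 + ds(680)
ds(680) = 0 + ds(68)
ds(68) = 8 + ds(6)
ds(6) = 6  (base case)
Total: 4 + 4 + 9 + 7 + 6 + 0 + 8 + 6 = 44

44


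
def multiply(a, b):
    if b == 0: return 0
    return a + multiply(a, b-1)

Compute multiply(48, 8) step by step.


multiply(48, 8) = 48 + multiply(48, 7)
multiply(48, 7) = 48 + multiply(48, 6)
multiply(48, 6) = 48 + multiply(48, 5)
multiply(48, 5) = 48 + multiply(48, 4)
multiply(48, 4) = 48 + multiply(48, 3)
multiply(48, 3) = 48 + multiply(48, 2)
multiply(48, 2) = 48 + multiply(48, 1)
multiply(48, 1) = 48 + multiply(48, 0)
multiply(48, 0) = 0  (base case)
Total: 48 + 48 + 48 + 48 + 48 + 48 + 48 + 48 + 0 = 384

384


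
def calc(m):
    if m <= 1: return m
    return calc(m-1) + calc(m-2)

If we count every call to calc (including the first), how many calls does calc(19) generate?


Let C(n) = total calls for calc(n)
C(0) = 1, C(1) = 1
C(2) = 1 + C(1) + C(0) = 1 + 1 + 1 = 3
C(3) = 1 + C(2) + C(1) = 1 + 3 + 1 = 5
C(4) = 1 + C(3) + C(2) = 1 + 5 + 3 = 9
C(5) = 1 + C(4) + C(3) = 1 + 9 + 5 = 15
C(6) = 1 + C(5) + C(4) = 1 + 15 + 9 = 25
C(7) = 1 + C(6) + C(5) = 1 + 25 + 15 = 41
C(8) = 1 + C(7) + C(6) = 1 + 41 + 25 = 67
C(9) = 1 + C(8) + C(7) = 1 + 67 + 41 = 109
C(10) = 1 + C(9) + C(8) = 1 + 109 + 67 = 177
C(11) = 1 + C(10) + C(9) = 1 + 177 + 109 = 287
C(12) = 1 + C(11) + C(10) = 1 + 287 + 177 = 465
C(13) = 1 + C(12) + C(11) = 1 + 465 + 287 = 753
C(14) = 1 + C(13) + C(12) = 1 + 753 + 465 = 1219
C(15) = 1 + C(14) + C(13) = 1 + 1219 + 753 = 1973
C(16) = 1 + C(15) + C(14) = 1 + 1973 + 1219 = 3193
C(17) = 1 + C(16) + C(15) = 1 + 3193 + 1973 = 5167
C(18) = 1 + C(17) + C(16) = 1 + 5167 + 3193 = 8361
C(19) = 1 + C(18) + C(17) = 1 + 8361 + 5167 = 13529

13529


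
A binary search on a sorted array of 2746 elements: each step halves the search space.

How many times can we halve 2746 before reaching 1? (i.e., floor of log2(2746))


2746 / 2 = 1373
1373 / 2 = 686
686 / 2 = 343
343 / 2 = 171
171 / 2 = 85
85 / 2 = 42
42 / 2 = 21
21 / 2 = 10
10 / 2 = 5
5 / 2 = 2
2 / 2 = 1
Reached 1 after 11 halvings

11


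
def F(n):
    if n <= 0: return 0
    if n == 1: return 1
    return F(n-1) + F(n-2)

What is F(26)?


Computing F(26) bottom-up:
F(0) = 0
F(1) = 1
F(2) = F(1) + F(0) = 1 + 0 = 1
F(3) = F(2) + F(1) = 1 + 1 = 2
F(4) = F(3) + F(2) = 2 + 1 = 3
F(5) = F(4) + F(3) = 3 + 2 = 5
F(6) = F(5) + F(4) = 5 + 3 = 8
F(7) = F(6) + F(5) = 8 + 5 = 13
F(8) = F(7) + F(6) = 13 + 8 = 21
F(9) = F(8) + F(7) = 21 + 13 = 34
F(10) = F(9) + F(8) = 34 + 21 = 55
F(11) = F(10) + F(9) = 55 + 34 = 89
F(12) = F(11) + F(10) = 89 + 55 = 144
F(13) = F(12) + F(11) = 144 + 89 = 233
F(14) = F(13) + F(12) = 233 + 144 = 377
F(15) = F(14) + F(13) = 377 + 233 = 610
F(16) = F(15) + F(14) = 610 + 377 = 987
F(17) = F(16) + F(15) = 987 + 610 = 1597
F(18) = F(17) + F(16) = 1597 + 987 = 2584
F(19) = F(18) + F(17) = 2584 + 1597 = 4181
F(20) = F(19) + F(18) = 4181 + 2584 = 6765
F(21) = F(20) + F(19) = 6765 + 4181 = 10946
F(22) = F(21) + F(20) = 10946 + 6765 = 17711
F(23) = F(22) + F(21) = 17711 + 10946 = 28657
F(24) = F(23) + F(22) = 28657 + 17711 = 46368
F(25) = F(24) + F(23) = 46368 + 28657 = 75025
F(26) = F(25) + F(24) = 75025 + 46368 = 121393

121393


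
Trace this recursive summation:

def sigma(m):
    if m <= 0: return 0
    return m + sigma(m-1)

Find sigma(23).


sigma(23)
= 23 + 22 + 21 + 20 + 19 + 18 + 17 + 16 + 15 + 14 + 13 + 12 + 11 + 10 + 9 + 8 + 7 + 6 + 5 + 4 + 3 + 2 + 1 + sigma(0)
= 23 + 22 + 21 + 20 + 19 + 18 + 17 + 16 + 15 + 14 + 13 + 12 + 11 + 10 + 9 + 8 + 7 + 6 + 5 + 4 + 3 + 2 + 1 + 0
= 276

276


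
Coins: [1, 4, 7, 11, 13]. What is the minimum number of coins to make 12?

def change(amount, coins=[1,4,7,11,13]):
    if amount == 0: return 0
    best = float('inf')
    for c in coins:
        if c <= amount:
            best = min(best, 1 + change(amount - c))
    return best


Building up with DP:
change(0) = 0
change(1) = min(1+change(0)=1+0=1) = 1
change(2) = min(1+change(1)=1+1=2) = 2
change(3) = min(1+change(2)=1+2=3) = 3
change(4) = min(1+change(3)=1+3=4, 1+change(0)=1+0=1) = 1
change(5) = min(1+change(4)=1+1=2, 1+change(1)=1+1=2) = 2
change(6) = min(1+change(5)=1+2=3, 1+change(2)=1+2=3) = 3
change(7) = min(1+change(6)=1+3=4, 1+change(3)=1+3=4, 1+change(0)=1+0=1) = 1
change(8) = min(1+change(7)=1+1=2, 1+change(4)=1+1=2, 1+change(1)=1+1=2) = 2
change(9) = min(1+change(8)=1+2=3, 1+change(5)=1+2=3, 1+change(2)=1+2=3) = 3
change(10) = min(1+change(9)=1+3=4, 1+change(6)=1+3=4, 1+change(3)=1+3=4) = 4
change(11) = min(1+change(10)=1+4=5, 1+change(7)=1+1=2, 1+change(4)=1+1=2, 1+change(0)=1+0=1) = 1
change(12) = min(1+change(11)=1+1=2, 1+change(8)=1+2=3, 1+change(5)=1+2=3, 1+change(1)=1+1=2) = 2

2


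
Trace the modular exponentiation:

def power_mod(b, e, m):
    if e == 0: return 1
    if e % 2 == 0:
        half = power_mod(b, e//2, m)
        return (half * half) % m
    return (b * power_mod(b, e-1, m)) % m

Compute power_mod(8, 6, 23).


power_mod(8, 6, 23): e is even, compute power_mod(8, 3, 23)
  power_mod(8, 3, 23): e is odd, compute power_mod(8, 2, 23)
    power_mod(8, 2, 23): e is even, compute power_mod(8, 1, 23)
      power_mod(8, 1, 23): e is odd, compute power_mod(8, 0, 23)
        power_mod(8, 0, 23) = 1
      (8 * 1) % 23 = 8
    half=8, (8*8) % 23 = 18
  (8 * 18) % 23 = 6
half=6, (6*6) % 23 = 13

13


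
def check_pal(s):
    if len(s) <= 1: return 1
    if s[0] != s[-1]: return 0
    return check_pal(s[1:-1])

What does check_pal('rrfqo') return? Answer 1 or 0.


check_pal('rrfqo'): s[0]='r' != s[-1]='o' -> return 0
Result: 0 (not a palindrome)

0


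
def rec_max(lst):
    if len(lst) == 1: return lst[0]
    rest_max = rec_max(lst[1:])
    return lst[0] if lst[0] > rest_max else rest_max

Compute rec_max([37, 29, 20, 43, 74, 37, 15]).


rec_max([37, 29, 20, 43, 74, 37, 15]): compare 37 with rec_max([29, 20, 43, 74, 37, 15])
rec_max([29, 20, 43, 74, 37, 15]): compare 29 with rec_max([20, 43, 74, 37, 15])
rec_max([20, 43, 74, 37, 15]): compare 20 with rec_max([43, 74, 37, 15])
rec_max([43, 74, 37, 15]): compare 43 with rec_max([74, 37, 15])
rec_max([74, 37, 15]): compare 74 with rec_max([37, 15])
rec_max([37, 15]): compare 37 with rec_max([15])
rec_max([15]) = 15  (base case)
Compare 37 with 15 -> 37
Compare 74 with 37 -> 74
Compare 43 with 74 -> 74
Compare 20 with 74 -> 74
Compare 29 with 74 -> 74
Compare 37 with 74 -> 74

74


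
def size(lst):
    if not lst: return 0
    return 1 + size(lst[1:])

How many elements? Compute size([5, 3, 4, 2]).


size([5, 3, 4, 2]) = 1 + size([3, 4, 2])
size([3, 4, 2]) = 1 + size([4, 2])
size([4, 2]) = 1 + size([2])
size([2]) = 1 + size([])
size([]) = 0  (base case)
Unwinding: 1 + 1 + 1 + 1 + 0 = 4

4


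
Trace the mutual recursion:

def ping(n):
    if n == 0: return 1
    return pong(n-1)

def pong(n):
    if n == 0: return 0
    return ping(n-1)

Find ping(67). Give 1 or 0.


ping(67) = pong(66)
pong(66) = ping(65)
ping(65) = pong(64)
pong(64) = ping(63)
ping(63) = pong(62)
pong(62) = ping(61)
ping(61) = pong(60)
pong(60) = ping(59)
ping(59) = pong(58)
pong(58) = ping(57)
ping(57) = pong(56)
pong(56) = ping(55)
ping(55) = pong(54)
pong(54) = ping(53)
ping(53) = pong(52)
pong(52) = ping(51)
ping(51) = pong(50)
pong(50) = ping(49)
ping(49) = pong(48)
pong(48) = ping(47)
ping(47) = pong(46)
pong(46) = ping(45)
ping(45) = pong(44)
pong(44) = ping(43)
ping(43) = pong(42)
pong(42) = ping(41)
ping(41) = pong(40)
pong(40) = ping(39)
ping(39) = pong(38)
pong(38) = ping(37)
ping(37) = pong(36)
pong(36) = ping(35)
ping(35) = pong(34)
pong(34) = ping(33)
ping(33) = pong(32)
pong(32) = ping(31)
ping(31) = pong(30)
pong(30) = ping(29)
ping(29) = pong(28)
pong(28) = ping(27)
ping(27) = pong(26)
pong(26) = ping(25)
ping(25) = pong(24)
pong(24) = ping(23)
ping(23) = pong(22)
pong(22) = ping(21)
ping(21) = pong(20)
pong(20) = ping(19)
ping(19) = pong(18)
pong(18) = ping(17)
ping(17) = pong(16)
pong(16) = ping(15)
ping(15) = pong(14)
pong(14) = ping(13)
ping(13) = pong(12)
pong(12) = ping(11)
ping(11) = pong(10)
pong(10) = ping(9)
ping(9) = pong(8)
pong(8) = ping(7)
ping(7) = pong(6)
pong(6) = ping(5)
ping(5) = pong(4)
pong(4) = ping(3)
ping(3) = pong(2)
pong(2) = ping(1)
ping(1) = pong(0)
pong(0) = 0  (base case)
Result: 0

0


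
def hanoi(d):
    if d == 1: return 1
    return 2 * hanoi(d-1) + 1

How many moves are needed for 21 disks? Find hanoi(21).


hanoi(21) = 2 * hanoi(20) + 1
hanoi(20) = 2 * hanoi(19) + 1
hanoi(19) = 2 * hanoi(18) + 1
hanoi(18) = 2 * hanoi(17) + 1
hanoi(17) = 2 * hanoi(16) + 1
hanoi(16) = 2 * hanoi(15) + 1
hanoi(15) = 2 * hanoi(14) + 1
hanoi(14) = 2 * hanoi(13) + 1
hanoi(13) = 2 * hanoi(12) + 1
hanoi(12) = 2 * hanoi(11) + 1
hanoi(11) = 2 * hanoi(10) + 1
hanoi(10) = 2 * hanoi(9) + 1
hanoi(9) = 2 * hanoi(8) + 1
hanoi(8) = 2 * hanoi(7) + 1
hanoi(7) = 2 * hanoi(6) + 1
hanoi(6) = 2 * hanoi(5) + 1
hanoi(5) = 2 * hanoi(4) + 1
hanoi(4) = 2 * hanoi(3) + 1
hanoi(3) = 2 * hanoi(2) + 1
hanoi(2) = 2 * hanoi(1) + 1
hanoi(1) = 1  (base case)
hanoi(2) = 2 * 1 + 1 = 3
hanoi(3) = 2 * 3 + 1 = 7
hanoi(4) = 2 * 7 + 1 = 15
hanoi(5) = 2 * 15 + 1 = 31
hanoi(6) = 2 * 31 + 1 = 63
hanoi(7) = 2 * 63 + 1 = 127
hanoi(8) = 2 * 127 + 1 = 255
hanoi(9) = 2 * 255 + 1 = 511
hanoi(10) = 2 * 511 + 1 = 1023
hanoi(11) = 2 * 1023 + 1 = 2047
hanoi(12) = 2 * 2047 + 1 = 4095
hanoi(13) = 2 * 4095 + 1 = 8191
hanoi(14) = 2 * 8191 + 1 = 16383
hanoi(15) = 2 * 16383 + 1 = 32767
hanoi(16) = 2 * 32767 + 1 = 65535
hanoi(17) = 2 * 65535 + 1 = 131071
hanoi(18) = 2 * 131071 + 1 = 262143
hanoi(19) = 2 * 262143 + 1 = 524287
hanoi(20) = 2 * 524287 + 1 = 1048575
hanoi(21) = 2 * 1048575 + 1 = 2097151

2097151


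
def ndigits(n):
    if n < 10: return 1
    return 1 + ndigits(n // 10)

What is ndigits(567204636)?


ndigits(567204636) = 1 + ndigits(56720463)
ndigits(56720463) = 1 + ndigits(5672046)
ndigits(5672046) = 1 + ndigits(567204)
ndigits(567204) = 1 + ndigits(56720)
ndigits(56720) = 1 + ndigits(5672)
ndigits(5672) = 1 + ndigits(567)
ndigits(567) = 1 + ndigits(56)
ndigits(56) = 1 + ndigits(5)
ndigits(5) = 1  (base case: 5 < 10)
Unwinding: 1 + 1 + 1 + 1 + 1 + 1 + 1 + 1 + 1 = 9

9


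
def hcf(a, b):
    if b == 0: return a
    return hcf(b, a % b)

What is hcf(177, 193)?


hcf(177, 193) = hcf(193, 177)
hcf(193, 177) = hcf(177, 16)
hcf(177, 16) = hcf(16, 1)
hcf(16, 1) = hcf(1, 0)
hcf(1, 0) = 1  (base case)

1


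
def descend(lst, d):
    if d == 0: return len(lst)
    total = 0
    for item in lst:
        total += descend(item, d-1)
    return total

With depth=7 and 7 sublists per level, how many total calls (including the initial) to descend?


At depth 0 (root): 1 call
At depth 1: each of 1 parents calls descend on 7 children = 7 calls
At depth 2: each of 7 parents calls descend on 7 children = 49 calls
At depth 3: each of 49 parents calls descend on 7 children = 343 calls
At depth 4: each of 343 parents calls descend on 7 children = 2401 calls
At depth 5: each of 2401 parents calls descend on 7 children = 16807 calls
At depth 6: each of 16807 parents calls descend on 7 children = 117649 calls
At depth 7: each of 117649 parents calls descend on 7 children = 823543 calls
Total: 1 + 7 + 49 + 343 + 2401 + 16807 + 117649 + 823543 = 960800

960800


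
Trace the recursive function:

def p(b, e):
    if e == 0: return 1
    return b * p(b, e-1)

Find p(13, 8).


p(13, 8)
= 13 * p(13, 7)
= 13 * 13 * p(13, 6)
= 13 * 13 * 13 * p(13, 5)
= 13 * 13 * 13 * 13 * p(13, 4)
= 13 * 13 * 13 * 13 * 13 * p(13, 3)
= 13 * 13 * 13 * 13 * 13 * 13 * p(13, 2)
= 13 * 13 * 13 * 13 * 13 * 13 * 13 * p(13, 1)
= 13 * 13 * 13 * 13 * 13 * 13 * 13 * 13 * p(13, 0)
= 13 * 13 * 13 * 13 * 13 * 13 * 13 * 13 * 1
= 815730721

815730721


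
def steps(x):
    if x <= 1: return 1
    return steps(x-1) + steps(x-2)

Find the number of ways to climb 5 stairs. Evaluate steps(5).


Building up from base cases:
steps(0) = 1
steps(1) = 1
steps(2) = steps(1) + steps(0) = 1 + 1 = 2
steps(3) = steps(2) + steps(1) = 2 + 1 = 3
steps(4) = steps(3) + steps(2) = 3 + 2 = 5
steps(5) = steps(4) + steps(3) = 5 + 3 = 8

8


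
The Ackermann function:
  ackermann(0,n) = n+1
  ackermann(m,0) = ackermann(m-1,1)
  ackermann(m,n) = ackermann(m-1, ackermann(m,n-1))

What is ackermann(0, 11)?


ackermann(0, 11) = 12
Result: ackermann(0, 11) = 12

12


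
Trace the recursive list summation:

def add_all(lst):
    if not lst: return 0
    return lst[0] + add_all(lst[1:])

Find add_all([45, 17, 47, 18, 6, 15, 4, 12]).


add_all([45, 17, 47, 18, 6, 15, 4, 12]) = 45 + add_all([17, 47, 18, 6, 15, 4, 12])
add_all([17, 47, 18, 6, 15, 4, 12]) = 17 + add_all([47, 18, 6, 15, 4, 12])
add_all([47, 18, 6, 15, 4, 12]) = 47 + add_all([18, 6, 15, 4, 12])
add_all([18, 6, 15, 4, 12]) = 18 + add_all([6, 15, 4, 12])
add_all([6, 15, 4, 12]) = 6 + add_all([15, 4, 12])
add_all([15, 4, 12]) = 15 + add_all([4, 12])
add_all([4, 12]) = 4 + add_all([12])
add_all([12]) = 12 + add_all([])
add_all([]) = 0  (base case)
Total: 45 + 17 + 47 + 18 + 6 + 15 + 4 + 12 + 0 = 164

164


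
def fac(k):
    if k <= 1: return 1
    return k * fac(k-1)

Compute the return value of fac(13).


fac(13)
= 13 * fac(12)
= 13 * 12 * fac(11)
= 13 * 12 * 11 * fac(10)
= 13 * 12 * 11 * 10 * fac(9)
= 13 * 12 * 11 * 10 * 9 * fac(8)
= 13 * 12 * 11 * 10 * 9 * 8 * fac(7)
= 13 * 12 * 11 * 10 * 9 * 8 * 7 * fac(6)
= 13 * 12 * 11 * 10 * 9 * 8 * 7 * 6 * fac(5)
= 13 * 12 * 11 * 10 * 9 * 8 * 7 * 6 * 5 * fac(4)
= 13 * 12 * 11 * 10 * 9 * 8 * 7 * 6 * 5 * 4 * fac(3)
= 13 * 12 * 11 * 10 * 9 * 8 * 7 * 6 * 5 * 4 * 3 * fac(2)
= 13 * 12 * 11 * 10 * 9 * 8 * 7 * 6 * 5 * 4 * 3 * 2 * fac(1)
= 13 * 12 * 11 * 10 * 9 * 8 * 7 * 6 * 5 * 4 * 3 * 2 * 1
= 6227020800

6227020800


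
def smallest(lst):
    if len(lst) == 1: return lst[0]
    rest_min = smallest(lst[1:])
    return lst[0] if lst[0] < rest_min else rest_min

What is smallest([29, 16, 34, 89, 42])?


smallest([29, 16, 34, 89, 42]): compare 29 with smallest([16, 34, 89, 42])
smallest([16, 34, 89, 42]): compare 16 with smallest([34, 89, 42])
smallest([34, 89, 42]): compare 34 with smallest([89, 42])
smallest([89, 42]): compare 89 with smallest([42])
smallest([42]) = 42  (base case)
Compare 89 with 42 -> 42
Compare 34 with 42 -> 34
Compare 16 with 34 -> 16
Compare 29 with 16 -> 16

16


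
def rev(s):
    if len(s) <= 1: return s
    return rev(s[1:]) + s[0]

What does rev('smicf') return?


rev('smicf') = rev('micf') + 's'
rev('micf') = rev('icf') + 'm'
rev('icf') = rev('cf') + 'i'
rev('cf') = rev('f') + 'c'
rev('f') = 'f'  (base case)
Concatenating: 'f' + 'c' + 'i' + 'm' + 's' = 'fcims'

fcims


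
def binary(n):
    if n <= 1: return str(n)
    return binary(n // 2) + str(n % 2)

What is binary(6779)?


binary(6779) = binary(3389) + '1'
binary(3389) = binary(1694) + '1'
binary(1694) = binary(847) + '0'
binary(847) = binary(423) + '1'
binary(423) = binary(211) + '1'
binary(211) = binary(105) + '1'
binary(105) = binary(52) + '1'
binary(52) = binary(26) + '0'
binary(26) = binary(13) + '0'
binary(13) = binary(6) + '1'
binary(6) = binary(3) + '0'
binary(3) = binary(1) + '1'
binary(1) = '1'  (base case)
Concatenating: '1' + '1' + '0' + '1' + '0' + '0' + '1' + '1' + '1' + '1' + '0' + '1' + '1' = '1101001111011'

1101001111011


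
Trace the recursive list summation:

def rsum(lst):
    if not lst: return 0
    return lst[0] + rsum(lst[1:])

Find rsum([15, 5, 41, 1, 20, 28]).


rsum([15, 5, 41, 1, 20, 28]) = 15 + rsum([5, 41, 1, 20, 28])
rsum([5, 41, 1, 20, 28]) = 5 + rsum([41, 1, 20, 28])
rsum([41, 1, 20, 28]) = 41 + rsum([1, 20, 28])
rsum([1, 20, 28]) = 1 + rsum([20, 28])
rsum([20, 28]) = 20 + rsum([28])
rsum([28]) = 28 + rsum([])
rsum([]) = 0  (base case)
Total: 15 + 5 + 41 + 1 + 20 + 28 + 0 = 110

110


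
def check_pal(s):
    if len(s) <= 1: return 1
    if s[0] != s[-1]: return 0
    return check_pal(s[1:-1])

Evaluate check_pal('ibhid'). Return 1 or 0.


check_pal('ibhid'): s[0]='i' != s[-1]='d' -> return 0
Result: 0 (not a palindrome)

0


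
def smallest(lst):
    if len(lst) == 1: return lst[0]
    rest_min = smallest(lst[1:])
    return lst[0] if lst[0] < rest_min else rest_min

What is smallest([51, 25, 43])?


smallest([51, 25, 43]): compare 51 with smallest([25, 43])
smallest([25, 43]): compare 25 with smallest([43])
smallest([43]) = 43  (base case)
Compare 25 with 43 -> 25
Compare 51 with 25 -> 25

25


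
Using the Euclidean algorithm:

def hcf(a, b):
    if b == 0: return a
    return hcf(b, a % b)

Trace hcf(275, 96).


hcf(275, 96) = hcf(96, 83)
hcf(96, 83) = hcf(83, 13)
hcf(83, 13) = hcf(13, 5)
hcf(13, 5) = hcf(5, 3)
hcf(5, 3) = hcf(3, 2)
hcf(3, 2) = hcf(2, 1)
hcf(2, 1) = hcf(1, 0)
hcf(1, 0) = 1  (base case)

1


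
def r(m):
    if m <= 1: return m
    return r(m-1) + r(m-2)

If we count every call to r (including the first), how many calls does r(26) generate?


Let C(n) = total calls for r(n)
C(0) = 1, C(1) = 1
C(2) = 1 + C(1) + C(0) = 1 + 1 + 1 = 3
C(3) = 1 + C(2) + C(1) = 1 + 3 + 1 = 5
C(4) = 1 + C(3) + C(2) = 1 + 5 + 3 = 9
C(5) = 1 + C(4) + C(3) = 1 + 9 + 5 = 15
C(6) = 1 + C(5) + C(4) = 1 + 15 + 9 = 25
C(7) = 1 + C(6) + C(5) = 1 + 25 + 15 = 41
C(8) = 1 + C(7) + C(6) = 1 + 41 + 25 = 67
C(9) = 1 + C(8) + C(7) = 1 + 67 + 41 = 109
C(10) = 1 + C(9) + C(8) = 1 + 109 + 67 = 177
C(11) = 1 + C(10) + C(9) = 1 + 177 + 109 = 287
C(12) = 1 + C(11) + C(10) = 1 + 287 + 177 = 465
C(13) = 1 + C(12) + C(11) = 1 + 465 + 287 = 753
C(14) = 1 + C(13) + C(12) = 1 + 753 + 465 = 1219
C(15) = 1 + C(14) + C(13) = 1 + 1219 + 753 = 1973
C(16) = 1 + C(15) + C(14) = 1 + 1973 + 1219 = 3193
C(17) = 1 + C(16) + C(15) = 1 + 3193 + 1973 = 5167
C(18) = 1 + C(17) + C(16) = 1 + 5167 + 3193 = 8361
C(19) = 1 + C(18) + C(17) = 1 + 8361 + 5167 = 13529
C(20) = 1 + C(19) + C(18) = 1 + 13529 + 8361 = 21891
C(21) = 1 + C(20) + C(19) = 1 + 21891 + 13529 = 35421
C(22) = 1 + C(21) + C(20) = 1 + 35421 + 21891 = 57313
C(23) = 1 + C(22) + C(21) = 1 + 57313 + 35421 = 92735
C(24) = 1 + C(23) + C(22) = 1 + 92735 + 57313 = 150049
C(25) = 1 + C(24) + C(23) = 1 + 150049 + 92735 = 242785
C(26) = 1 + C(25) + C(24) = 1 + 242785 + 150049 = 392835

392835


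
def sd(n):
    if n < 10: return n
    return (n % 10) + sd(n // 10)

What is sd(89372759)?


sd(89372759) = 9 + sd(8937275)
sd(8937275) = 5 + sd(893727)
sd(893727) = 7 + sd(89372)
sd(89372) = 2 + sd(8937)
sd(8937) = 7 + sd(893)
sd(893) = 3 + sd(89)
sd(89) = 9 + sd(8)
sd(8) = 8  (base case)
Total: 9 + 5 + 7 + 2 + 7 + 3 + 9 + 8 = 50

50


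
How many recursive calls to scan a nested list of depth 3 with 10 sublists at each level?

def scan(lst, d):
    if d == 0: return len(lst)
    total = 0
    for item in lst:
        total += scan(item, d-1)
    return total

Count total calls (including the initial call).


At depth 0 (root): 1 call
At depth 1: each of 1 parents calls scan on 10 children = 10 calls
At depth 2: each of 10 parents calls scan on 10 children = 100 calls
At depth 3: each of 100 parents calls scan on 10 children = 1000 calls
Total: 1 + 10 + 100 + 1000 = 1111

1111


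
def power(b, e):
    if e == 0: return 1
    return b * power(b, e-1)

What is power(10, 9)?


power(10, 9)
= 10 * power(10, 8)
= 10 * 10 * power(10, 7)
= 10 * 10 * 10 * power(10, 6)
= 10 * 10 * 10 * 10 * power(10, 5)
= 10 * 10 * 10 * 10 * 10 * power(10, 4)
= 10 * 10 * 10 * 10 * 10 * 10 * power(10, 3)
= 10 * 10 * 10 * 10 * 10 * 10 * 10 * power(10, 2)
= 10 * 10 * 10 * 10 * 10 * 10 * 10 * 10 * power(10, 1)
= 10 * 10 * 10 * 10 * 10 * 10 * 10 * 10 * 10 * power(10, 0)
= 10 * 10 * 10 * 10 * 10 * 10 * 10 * 10 * 10 * 1
= 1000000000

1000000000


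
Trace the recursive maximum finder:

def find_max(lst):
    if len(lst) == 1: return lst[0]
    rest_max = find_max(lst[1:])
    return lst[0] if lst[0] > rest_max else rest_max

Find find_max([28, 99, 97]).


find_max([28, 99, 97]): compare 28 with find_max([99, 97])
find_max([99, 97]): compare 99 with find_max([97])
find_max([97]) = 97  (base case)
Compare 99 with 97 -> 99
Compare 28 with 99 -> 99

99


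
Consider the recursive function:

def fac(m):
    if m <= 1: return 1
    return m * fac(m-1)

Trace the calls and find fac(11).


fac(11)
= 11 * fac(10)
= 11 * 10 * fac(9)
= 11 * 10 * 9 * fac(8)
= 11 * 10 * 9 * 8 * fac(7)
= 11 * 10 * 9 * 8 * 7 * fac(6)
= 11 * 10 * 9 * 8 * 7 * 6 * fac(5)
= 11 * 10 * 9 * 8 * 7 * 6 * 5 * fac(4)
= 11 * 10 * 9 * 8 * 7 * 6 * 5 * 4 * fac(3)
= 11 * 10 * 9 * 8 * 7 * 6 * 5 * 4 * 3 * fac(2)
= 11 * 10 * 9 * 8 * 7 * 6 * 5 * 4 * 3 * 2 * fac(1)
= 11 * 10 * 9 * 8 * 7 * 6 * 5 * 4 * 3 * 2 * 1
= 39916800

39916800


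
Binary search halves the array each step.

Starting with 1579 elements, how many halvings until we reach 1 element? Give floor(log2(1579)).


1579 / 2 = 789
789 / 2 = 394
394 / 2 = 197
197 / 2 = 98
98 / 2 = 49
49 / 2 = 24
24 / 2 = 12
12 / 2 = 6
6 / 2 = 3
3 / 2 = 1
Reached 1 after 10 halvings

10


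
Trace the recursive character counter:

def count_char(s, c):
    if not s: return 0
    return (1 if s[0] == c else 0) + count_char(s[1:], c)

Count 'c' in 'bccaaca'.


s[0]='b' != 'c' -> 0
s[0]='c' == 'c' -> 1
s[0]='c' == 'c' -> 1
s[0]='a' != 'c' -> 0
s[0]='a' != 'c' -> 0
s[0]='c' == 'c' -> 1
s[0]='a' != 'c' -> 0
Sum: 0 + 1 + 1 + 0 + 0 + 1 + 0 = 3

3


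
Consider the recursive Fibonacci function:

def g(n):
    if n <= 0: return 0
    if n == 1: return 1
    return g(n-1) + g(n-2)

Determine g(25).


Computing g(25) bottom-up:
g(0) = 0
g(1) = 1
g(2) = g(1) + g(0) = 1 + 0 = 1
g(3) = g(2) + g(1) = 1 + 1 = 2
g(4) = g(3) + g(2) = 2 + 1 = 3
g(5) = g(4) + g(3) = 3 + 2 = 5
g(6) = g(5) + g(4) = 5 + 3 = 8
g(7) = g(6) + g(5) = 8 + 5 = 13
g(8) = g(7) + g(6) = 13 + 8 = 21
g(9) = g(8) + g(7) = 21 + 13 = 34
g(10) = g(9) + g(8) = 34 + 21 = 55
g(11) = g(10) + g(9) = 55 + 34 = 89
g(12) = g(11) + g(10) = 89 + 55 = 144
g(13) = g(12) + g(11) = 144 + 89 = 233
g(14) = g(13) + g(12) = 233 + 144 = 377
g(15) = g(14) + g(13) = 377 + 233 = 610
g(16) = g(15) + g(14) = 610 + 377 = 987
g(17) = g(16) + g(15) = 987 + 610 = 1597
g(18) = g(17) + g(16) = 1597 + 987 = 2584
g(19) = g(18) + g(17) = 2584 + 1597 = 4181
g(20) = g(19) + g(18) = 4181 + 2584 = 6765
g(21) = g(20) + g(19) = 6765 + 4181 = 10946
g(22) = g(21) + g(20) = 10946 + 6765 = 17711
g(23) = g(22) + g(21) = 17711 + 10946 = 28657
g(24) = g(23) + g(22) = 28657 + 17711 = 46368
g(25) = g(24) + g(23) = 46368 + 28657 = 75025

75025
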